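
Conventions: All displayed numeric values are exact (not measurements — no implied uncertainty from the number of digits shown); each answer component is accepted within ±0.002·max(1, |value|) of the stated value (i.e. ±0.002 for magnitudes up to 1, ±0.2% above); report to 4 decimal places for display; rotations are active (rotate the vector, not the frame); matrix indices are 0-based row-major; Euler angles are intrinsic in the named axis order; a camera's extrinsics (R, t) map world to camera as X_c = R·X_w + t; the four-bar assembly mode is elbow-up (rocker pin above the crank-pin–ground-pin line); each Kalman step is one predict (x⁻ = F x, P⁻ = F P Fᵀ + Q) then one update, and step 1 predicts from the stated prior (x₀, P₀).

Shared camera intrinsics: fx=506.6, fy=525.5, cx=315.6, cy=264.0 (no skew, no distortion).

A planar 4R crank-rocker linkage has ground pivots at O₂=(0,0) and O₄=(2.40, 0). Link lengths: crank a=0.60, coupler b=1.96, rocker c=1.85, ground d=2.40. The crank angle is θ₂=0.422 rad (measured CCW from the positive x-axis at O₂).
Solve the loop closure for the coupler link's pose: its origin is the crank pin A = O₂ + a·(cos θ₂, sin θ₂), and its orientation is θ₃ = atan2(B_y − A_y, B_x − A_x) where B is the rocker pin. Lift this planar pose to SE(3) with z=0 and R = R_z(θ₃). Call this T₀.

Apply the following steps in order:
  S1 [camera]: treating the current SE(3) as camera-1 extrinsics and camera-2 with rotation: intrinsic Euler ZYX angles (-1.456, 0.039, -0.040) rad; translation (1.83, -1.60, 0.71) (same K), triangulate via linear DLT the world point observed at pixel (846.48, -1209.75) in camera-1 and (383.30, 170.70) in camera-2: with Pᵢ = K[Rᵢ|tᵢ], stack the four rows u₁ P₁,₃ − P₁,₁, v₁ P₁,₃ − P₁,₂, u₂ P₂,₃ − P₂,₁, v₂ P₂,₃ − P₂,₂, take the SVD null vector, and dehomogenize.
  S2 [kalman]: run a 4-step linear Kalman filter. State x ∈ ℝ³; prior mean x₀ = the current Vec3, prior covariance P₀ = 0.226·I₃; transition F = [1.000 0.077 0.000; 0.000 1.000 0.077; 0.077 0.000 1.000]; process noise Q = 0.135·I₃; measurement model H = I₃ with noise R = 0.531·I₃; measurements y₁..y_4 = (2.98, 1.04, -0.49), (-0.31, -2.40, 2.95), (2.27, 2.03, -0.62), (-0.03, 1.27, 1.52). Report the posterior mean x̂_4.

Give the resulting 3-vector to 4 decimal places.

source (fourbar_fk): coupler pose = R=[0.6405 -0.7680 0.0000; 0.7680 0.6405 0.0000; 0.0000 0.0000 1.0000], t=(0.5474, 0.2458, 0.0000)
after S1 (triangulate): (-1.5406, -1.4938, 0.6754)
after S2 (kf_track): (0.5567, 0.6345, 1.0163)

result = (0.5567, 0.6345, 1.0163)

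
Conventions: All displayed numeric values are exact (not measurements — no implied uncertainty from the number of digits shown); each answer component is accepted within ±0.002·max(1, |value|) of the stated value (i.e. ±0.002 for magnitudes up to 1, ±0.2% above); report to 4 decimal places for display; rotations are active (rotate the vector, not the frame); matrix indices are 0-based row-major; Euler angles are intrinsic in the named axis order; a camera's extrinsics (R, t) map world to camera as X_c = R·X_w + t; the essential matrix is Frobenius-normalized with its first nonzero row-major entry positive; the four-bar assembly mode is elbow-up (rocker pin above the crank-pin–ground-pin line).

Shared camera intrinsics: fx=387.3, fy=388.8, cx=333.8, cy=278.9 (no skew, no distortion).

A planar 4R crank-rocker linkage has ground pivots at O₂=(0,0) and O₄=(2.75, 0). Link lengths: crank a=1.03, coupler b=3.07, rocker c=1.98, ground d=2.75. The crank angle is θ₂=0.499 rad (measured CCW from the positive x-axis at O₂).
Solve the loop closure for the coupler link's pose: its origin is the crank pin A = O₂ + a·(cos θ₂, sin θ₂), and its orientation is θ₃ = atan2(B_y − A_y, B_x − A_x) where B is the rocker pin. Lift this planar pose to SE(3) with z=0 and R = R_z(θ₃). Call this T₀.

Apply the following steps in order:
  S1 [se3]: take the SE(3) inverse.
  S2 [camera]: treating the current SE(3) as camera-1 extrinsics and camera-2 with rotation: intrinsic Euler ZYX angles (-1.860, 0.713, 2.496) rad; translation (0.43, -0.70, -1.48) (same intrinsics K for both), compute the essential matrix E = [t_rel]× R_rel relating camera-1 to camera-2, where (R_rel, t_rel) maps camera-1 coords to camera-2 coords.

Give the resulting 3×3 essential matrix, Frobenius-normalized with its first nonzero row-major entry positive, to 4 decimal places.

source (fourbar_fk): coupler pose = R=[0.9153 -0.4027 0.0000; 0.4027 0.9153 0.0000; 0.0000 0.0000 1.0000], t=(0.9044, 0.4929, 0.0000)
after S1 (invert_se3): R=[0.9153 0.4027 0.0000; -0.4027 0.9153 0.0000; 0.0000 0.0000 1.0000], t=(-1.0263, -0.0870, 0.0000)
after S2 (essential): [0.2242 0.2067 -0.6352; -0.2822 -0.4399 -0.2023; 0.1944 0.3182 0.2245]

matrix = [0.2242 0.2067 -0.6352; -0.2822 -0.4399 -0.2023; 0.1944 0.3182 0.2245]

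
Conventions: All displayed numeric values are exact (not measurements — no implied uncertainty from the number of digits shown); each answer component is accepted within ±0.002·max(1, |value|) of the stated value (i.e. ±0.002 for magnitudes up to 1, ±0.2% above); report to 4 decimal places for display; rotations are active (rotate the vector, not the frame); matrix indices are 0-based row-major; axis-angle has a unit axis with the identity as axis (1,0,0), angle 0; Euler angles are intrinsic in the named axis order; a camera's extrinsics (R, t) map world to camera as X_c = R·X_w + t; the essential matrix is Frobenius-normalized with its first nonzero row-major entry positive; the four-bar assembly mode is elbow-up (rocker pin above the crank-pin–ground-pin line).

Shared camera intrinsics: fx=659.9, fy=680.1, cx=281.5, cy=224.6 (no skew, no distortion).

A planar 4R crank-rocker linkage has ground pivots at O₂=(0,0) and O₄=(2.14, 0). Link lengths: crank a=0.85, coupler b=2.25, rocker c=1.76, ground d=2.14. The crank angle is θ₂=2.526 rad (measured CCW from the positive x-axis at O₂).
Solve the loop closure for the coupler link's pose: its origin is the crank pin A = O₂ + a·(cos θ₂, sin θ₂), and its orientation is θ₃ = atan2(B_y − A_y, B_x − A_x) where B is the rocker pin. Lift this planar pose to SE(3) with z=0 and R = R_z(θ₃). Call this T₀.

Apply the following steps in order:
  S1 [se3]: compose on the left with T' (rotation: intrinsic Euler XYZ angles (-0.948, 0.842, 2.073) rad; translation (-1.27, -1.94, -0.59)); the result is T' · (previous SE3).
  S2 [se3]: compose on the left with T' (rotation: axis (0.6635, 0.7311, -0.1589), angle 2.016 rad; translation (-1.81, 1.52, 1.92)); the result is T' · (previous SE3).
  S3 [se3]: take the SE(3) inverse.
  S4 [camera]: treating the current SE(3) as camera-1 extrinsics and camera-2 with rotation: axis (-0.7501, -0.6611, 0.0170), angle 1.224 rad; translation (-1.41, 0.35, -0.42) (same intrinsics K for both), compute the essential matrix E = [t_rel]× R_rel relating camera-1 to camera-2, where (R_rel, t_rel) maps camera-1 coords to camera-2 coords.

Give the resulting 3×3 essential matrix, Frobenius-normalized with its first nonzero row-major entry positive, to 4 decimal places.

matrix = [0.2206 -0.1303 0.0270; 0.4256 0.5323 -0.1861; -0.5183 0.3969 -0.0910]

source (fourbar_fk): coupler pose = R=[0.8838 -0.4679 0.0000; 0.4679 0.8838 0.0000; 0.0000 0.0000 1.0000], t=(-0.6940, 0.4908, 0.0000)
after S1 (compose_se3): R=[-0.5565 -0.3659 0.7460; 0.8268 -0.1545 0.5409; -0.0827 0.9177 0.3885], t=(-1.3340, -2.3744, 0.1378)
after S2 (compose_se3): R=[0.5394 0.2649 0.7993; 0.0331 -0.9552 0.2942; 0.8414 -0.1323 -0.5240], t=(-3.9938, -0.1131, 1.9199)
after S3 (invert_se3): R=[0.5394 0.0331 0.8414; 0.2649 -0.9552 -0.1323; 0.7993 0.2942 -0.5240], t=(0.5426, 1.2039, 4.2315)
after S4 (essential): [0.2206 -0.1303 0.0270; 0.4256 0.5323 -0.1861; -0.5183 0.3969 -0.0910]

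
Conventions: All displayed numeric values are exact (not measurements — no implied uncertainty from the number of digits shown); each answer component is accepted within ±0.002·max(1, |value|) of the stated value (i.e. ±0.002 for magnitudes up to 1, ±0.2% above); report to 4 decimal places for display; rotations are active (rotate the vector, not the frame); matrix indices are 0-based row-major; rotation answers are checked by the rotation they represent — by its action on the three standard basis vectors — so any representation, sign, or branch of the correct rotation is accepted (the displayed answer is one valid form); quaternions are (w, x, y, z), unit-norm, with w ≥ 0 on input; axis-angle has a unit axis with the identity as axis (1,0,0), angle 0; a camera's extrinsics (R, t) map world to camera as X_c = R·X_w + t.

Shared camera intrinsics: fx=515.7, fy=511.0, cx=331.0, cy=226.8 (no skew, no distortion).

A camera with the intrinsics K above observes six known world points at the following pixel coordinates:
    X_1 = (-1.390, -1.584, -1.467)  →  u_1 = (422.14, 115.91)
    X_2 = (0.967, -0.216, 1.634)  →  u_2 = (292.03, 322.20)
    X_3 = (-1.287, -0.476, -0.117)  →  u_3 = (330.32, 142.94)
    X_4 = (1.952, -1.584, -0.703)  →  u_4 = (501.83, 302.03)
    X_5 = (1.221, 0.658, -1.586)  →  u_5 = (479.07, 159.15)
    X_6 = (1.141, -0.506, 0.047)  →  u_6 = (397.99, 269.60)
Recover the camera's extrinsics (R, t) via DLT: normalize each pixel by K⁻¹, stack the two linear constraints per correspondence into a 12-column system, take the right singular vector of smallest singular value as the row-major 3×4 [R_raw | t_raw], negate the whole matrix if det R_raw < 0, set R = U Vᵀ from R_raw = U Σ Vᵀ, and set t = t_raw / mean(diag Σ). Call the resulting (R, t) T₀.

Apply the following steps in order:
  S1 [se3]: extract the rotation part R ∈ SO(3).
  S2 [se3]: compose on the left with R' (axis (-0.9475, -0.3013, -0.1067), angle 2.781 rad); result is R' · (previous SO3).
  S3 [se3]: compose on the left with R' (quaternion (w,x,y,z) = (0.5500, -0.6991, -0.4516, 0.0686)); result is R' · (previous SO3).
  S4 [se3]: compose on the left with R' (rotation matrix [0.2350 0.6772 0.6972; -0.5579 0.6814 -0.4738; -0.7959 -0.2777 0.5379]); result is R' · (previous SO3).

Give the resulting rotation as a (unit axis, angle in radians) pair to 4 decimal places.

rotation (axis_angle) = ((0.8738, -0.0811, 0.4794), 0.8659)

source (pnp_recover): camera pose = R=[0.4130 -0.5100 -0.7545; 0.7339 -0.3042 0.6073; -0.5393 -0.8046 0.2486], t=(0.1900, -0.4499, 6.9995)
after S1 (rot_of_se3): [0.4130 -0.5100 -0.7545; 0.7339 -0.3042 0.6073; -0.5393 -0.8046 0.2486]
after S2 (compose_so3): [0.7164 -0.6606 -0.2246; -0.5589 -0.3506 -0.7515; 0.4177 0.6639 -0.6203]
after S3 (compose_so3): [-0.1409 -0.9733 -0.1810; 0.7945 -0.0021 -0.6072; 0.5906 -0.2294 0.7736]
after S4 (compose_so3): [0.9168 -0.3901 0.0857; 0.3402 0.6503 -0.6793; 0.2093 0.6519 0.7289]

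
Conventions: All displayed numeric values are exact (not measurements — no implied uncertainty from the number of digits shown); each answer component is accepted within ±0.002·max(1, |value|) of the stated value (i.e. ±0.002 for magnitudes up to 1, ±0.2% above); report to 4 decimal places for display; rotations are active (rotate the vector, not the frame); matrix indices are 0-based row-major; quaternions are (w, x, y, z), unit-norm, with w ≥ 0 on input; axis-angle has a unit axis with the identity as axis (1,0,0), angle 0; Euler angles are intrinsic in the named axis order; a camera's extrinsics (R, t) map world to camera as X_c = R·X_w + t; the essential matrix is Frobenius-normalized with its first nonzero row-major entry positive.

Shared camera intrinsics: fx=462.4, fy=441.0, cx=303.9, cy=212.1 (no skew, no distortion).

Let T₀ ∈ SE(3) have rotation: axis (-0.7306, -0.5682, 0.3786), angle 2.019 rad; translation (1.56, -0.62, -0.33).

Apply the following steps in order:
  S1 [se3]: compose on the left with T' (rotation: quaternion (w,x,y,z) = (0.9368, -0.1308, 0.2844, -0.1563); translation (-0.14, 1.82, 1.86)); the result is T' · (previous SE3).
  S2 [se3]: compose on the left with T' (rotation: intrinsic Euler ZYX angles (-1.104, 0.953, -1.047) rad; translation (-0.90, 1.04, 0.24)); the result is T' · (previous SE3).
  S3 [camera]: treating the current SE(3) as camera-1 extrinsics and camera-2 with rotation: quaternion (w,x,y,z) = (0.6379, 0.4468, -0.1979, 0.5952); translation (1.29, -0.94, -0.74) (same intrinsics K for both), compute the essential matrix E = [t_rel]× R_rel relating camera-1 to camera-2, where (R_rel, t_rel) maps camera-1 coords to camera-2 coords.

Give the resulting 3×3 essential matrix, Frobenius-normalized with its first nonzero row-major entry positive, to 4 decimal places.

after S1 (compose_se3): R=[0.5327 -0.3479 -0.7715; 0.7547 -0.2172 0.6191; -0.3829 -0.9120 0.1468], t=(0.7667, 0.6271, 1.0343)
after S2 (compose_se3): R=[-0.1302 -0.9913 0.0193; 0.3602 -0.0292 0.9324; -0.9237 0.1283 0.3609], t=(0.3703, 1.2063, -0.3998)
after S3 (essential): [0.1119 -0.5298 -0.4246; -0.5150 -0.3587 0.2196; 0.2205 0.0002 -0.1891]

matrix = [0.1119 -0.5298 -0.4246; -0.5150 -0.3587 0.2196; 0.2205 0.0002 -0.1891]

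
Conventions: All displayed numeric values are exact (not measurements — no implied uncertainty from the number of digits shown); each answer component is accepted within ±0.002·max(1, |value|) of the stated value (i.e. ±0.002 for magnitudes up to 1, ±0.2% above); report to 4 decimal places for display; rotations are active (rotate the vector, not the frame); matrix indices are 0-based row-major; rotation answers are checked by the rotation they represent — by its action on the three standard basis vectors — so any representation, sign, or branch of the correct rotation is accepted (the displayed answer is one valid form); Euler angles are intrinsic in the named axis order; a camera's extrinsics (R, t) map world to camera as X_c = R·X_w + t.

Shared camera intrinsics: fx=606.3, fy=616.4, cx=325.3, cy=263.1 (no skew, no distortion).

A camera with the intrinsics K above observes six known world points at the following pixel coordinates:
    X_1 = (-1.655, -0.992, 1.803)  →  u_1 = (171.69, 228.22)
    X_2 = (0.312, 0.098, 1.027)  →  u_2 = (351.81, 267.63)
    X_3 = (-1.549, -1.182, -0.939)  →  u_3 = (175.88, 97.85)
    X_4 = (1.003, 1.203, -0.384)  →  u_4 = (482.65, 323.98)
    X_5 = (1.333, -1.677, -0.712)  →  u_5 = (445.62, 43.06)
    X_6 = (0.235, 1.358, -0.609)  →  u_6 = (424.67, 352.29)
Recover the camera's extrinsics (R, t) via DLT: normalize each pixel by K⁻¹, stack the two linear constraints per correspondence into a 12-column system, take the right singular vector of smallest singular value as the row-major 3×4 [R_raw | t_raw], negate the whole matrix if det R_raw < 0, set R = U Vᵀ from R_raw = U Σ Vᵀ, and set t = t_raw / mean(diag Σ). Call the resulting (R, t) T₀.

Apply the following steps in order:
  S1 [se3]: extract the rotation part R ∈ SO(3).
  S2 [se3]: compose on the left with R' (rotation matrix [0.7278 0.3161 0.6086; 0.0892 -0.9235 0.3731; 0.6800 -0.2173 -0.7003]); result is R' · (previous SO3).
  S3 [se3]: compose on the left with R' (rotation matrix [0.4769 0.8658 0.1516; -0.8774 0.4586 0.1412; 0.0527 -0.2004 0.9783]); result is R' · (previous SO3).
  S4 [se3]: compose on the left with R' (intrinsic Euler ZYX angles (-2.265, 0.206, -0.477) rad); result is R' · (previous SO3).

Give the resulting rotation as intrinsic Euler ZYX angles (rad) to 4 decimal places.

source (pnp_recover): camera pose = R=[0.9479 0.2284 -0.2221; -0.1613 0.9452 0.2838; 0.2747 -0.2332 0.9328], t=(0.2300, -0.2800, 6.2998)
after S1 (rot_of_se3): [0.9479 0.2284 -0.2221; -0.1613 0.9452 0.2838; 0.2747 -0.2332 0.9328]
after S2 (compose_so3): [0.8061 0.3231 0.4958; 0.3359 -0.9396 0.0662; 0.4872 0.1132 -0.8659]
after S3 (compose_so3): [0.7492 -0.6422 0.1624; -0.4844 -0.6984 -0.5269; 0.4518 0.3161 -0.8342]
after S4 (compose_so3): [-0.7221 -0.0418 -0.6905; -0.5191 0.6927 0.5008; 0.4573 0.7201 -0.5219]

rotation (euler_zyx) = (-2.5183, -0.4750, 2.1980)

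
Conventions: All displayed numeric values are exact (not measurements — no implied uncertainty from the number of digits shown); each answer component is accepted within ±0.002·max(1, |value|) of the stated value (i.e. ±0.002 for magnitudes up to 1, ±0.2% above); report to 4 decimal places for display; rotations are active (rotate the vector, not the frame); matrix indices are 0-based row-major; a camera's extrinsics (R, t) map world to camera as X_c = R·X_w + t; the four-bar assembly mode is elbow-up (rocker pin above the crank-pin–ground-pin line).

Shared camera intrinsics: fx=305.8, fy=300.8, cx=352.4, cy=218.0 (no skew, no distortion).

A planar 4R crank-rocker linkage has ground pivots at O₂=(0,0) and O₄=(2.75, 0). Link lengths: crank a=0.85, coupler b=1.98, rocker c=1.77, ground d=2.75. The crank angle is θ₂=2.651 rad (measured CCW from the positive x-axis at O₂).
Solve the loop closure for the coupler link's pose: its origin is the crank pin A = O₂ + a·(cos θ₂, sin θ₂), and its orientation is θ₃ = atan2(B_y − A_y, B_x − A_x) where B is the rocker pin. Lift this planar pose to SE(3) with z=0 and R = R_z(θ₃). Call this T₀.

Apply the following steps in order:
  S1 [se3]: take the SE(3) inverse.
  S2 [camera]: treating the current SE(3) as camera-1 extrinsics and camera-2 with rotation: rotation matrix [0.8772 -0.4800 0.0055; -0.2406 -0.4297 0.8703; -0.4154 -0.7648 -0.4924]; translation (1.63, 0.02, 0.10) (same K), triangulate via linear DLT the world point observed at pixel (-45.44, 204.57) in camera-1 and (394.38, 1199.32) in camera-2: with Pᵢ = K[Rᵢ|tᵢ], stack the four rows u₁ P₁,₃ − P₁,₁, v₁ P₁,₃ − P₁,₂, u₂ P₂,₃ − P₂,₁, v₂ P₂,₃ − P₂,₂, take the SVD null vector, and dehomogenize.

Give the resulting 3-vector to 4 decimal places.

result = (-1.7309, 0.1494, 0.7780)

source (fourbar_fk): coupler pose = R=[0.9767 -0.2145 0.0000; 0.2145 0.9767 0.0000; 0.0000 0.0000 1.0000], t=(-0.7497, 0.4005, 0.0000)
after S1 (invert_se3): R=[0.9767 0.2145 0.0000; -0.2145 0.9767 0.0000; 0.0000 0.0000 1.0000], t=(0.6464, -0.5520, 0.0000)
after S2 (triangulate): (-1.7309, 0.1494, 0.7780)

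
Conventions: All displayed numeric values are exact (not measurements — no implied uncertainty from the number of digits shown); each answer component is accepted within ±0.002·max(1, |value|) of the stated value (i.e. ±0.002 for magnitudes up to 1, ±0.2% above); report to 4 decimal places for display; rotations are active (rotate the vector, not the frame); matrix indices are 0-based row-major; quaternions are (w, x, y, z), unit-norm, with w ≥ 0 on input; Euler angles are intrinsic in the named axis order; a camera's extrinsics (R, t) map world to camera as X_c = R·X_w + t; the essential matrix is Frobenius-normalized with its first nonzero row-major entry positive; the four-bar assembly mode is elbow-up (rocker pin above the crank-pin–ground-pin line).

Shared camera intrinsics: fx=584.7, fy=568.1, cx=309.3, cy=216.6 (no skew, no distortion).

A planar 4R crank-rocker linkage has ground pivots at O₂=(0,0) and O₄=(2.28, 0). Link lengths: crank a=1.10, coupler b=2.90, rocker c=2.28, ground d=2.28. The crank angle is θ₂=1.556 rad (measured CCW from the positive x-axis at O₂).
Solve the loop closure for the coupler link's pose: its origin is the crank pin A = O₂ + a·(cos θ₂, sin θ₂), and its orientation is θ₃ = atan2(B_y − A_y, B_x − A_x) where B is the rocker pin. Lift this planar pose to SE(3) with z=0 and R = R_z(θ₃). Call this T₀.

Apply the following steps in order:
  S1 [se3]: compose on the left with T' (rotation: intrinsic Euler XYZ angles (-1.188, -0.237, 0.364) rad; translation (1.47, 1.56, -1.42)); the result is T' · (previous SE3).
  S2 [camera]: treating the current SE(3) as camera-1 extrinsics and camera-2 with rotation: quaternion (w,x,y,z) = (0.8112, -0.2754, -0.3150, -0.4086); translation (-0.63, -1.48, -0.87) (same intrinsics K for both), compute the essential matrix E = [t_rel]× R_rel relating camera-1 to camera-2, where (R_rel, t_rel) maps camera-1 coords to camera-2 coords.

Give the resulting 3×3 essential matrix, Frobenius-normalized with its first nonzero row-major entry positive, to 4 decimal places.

source (fourbar_fk): coupler pose = R=[0.9188 -0.3947 0.0000; 0.3947 0.9188 0.0000; 0.0000 0.0000 1.0000], t=(0.0163, 1.0999, 0.0000)
after S1 (compose_se3): R=[0.6980 -0.6765 -0.2348; 0.4163 0.1166 0.9017; -0.5826 -0.7272 0.3631], t=(1.1042, 1.8641, -2.4118)
after S2 (essential): [0.5168 -0.1030 -0.0940; -0.3136 -0.3846 -0.4747; -0.3660 0.2211 0.2429]

matrix = [0.5168 -0.1030 -0.0940; -0.3136 -0.3846 -0.4747; -0.3660 0.2211 0.2429]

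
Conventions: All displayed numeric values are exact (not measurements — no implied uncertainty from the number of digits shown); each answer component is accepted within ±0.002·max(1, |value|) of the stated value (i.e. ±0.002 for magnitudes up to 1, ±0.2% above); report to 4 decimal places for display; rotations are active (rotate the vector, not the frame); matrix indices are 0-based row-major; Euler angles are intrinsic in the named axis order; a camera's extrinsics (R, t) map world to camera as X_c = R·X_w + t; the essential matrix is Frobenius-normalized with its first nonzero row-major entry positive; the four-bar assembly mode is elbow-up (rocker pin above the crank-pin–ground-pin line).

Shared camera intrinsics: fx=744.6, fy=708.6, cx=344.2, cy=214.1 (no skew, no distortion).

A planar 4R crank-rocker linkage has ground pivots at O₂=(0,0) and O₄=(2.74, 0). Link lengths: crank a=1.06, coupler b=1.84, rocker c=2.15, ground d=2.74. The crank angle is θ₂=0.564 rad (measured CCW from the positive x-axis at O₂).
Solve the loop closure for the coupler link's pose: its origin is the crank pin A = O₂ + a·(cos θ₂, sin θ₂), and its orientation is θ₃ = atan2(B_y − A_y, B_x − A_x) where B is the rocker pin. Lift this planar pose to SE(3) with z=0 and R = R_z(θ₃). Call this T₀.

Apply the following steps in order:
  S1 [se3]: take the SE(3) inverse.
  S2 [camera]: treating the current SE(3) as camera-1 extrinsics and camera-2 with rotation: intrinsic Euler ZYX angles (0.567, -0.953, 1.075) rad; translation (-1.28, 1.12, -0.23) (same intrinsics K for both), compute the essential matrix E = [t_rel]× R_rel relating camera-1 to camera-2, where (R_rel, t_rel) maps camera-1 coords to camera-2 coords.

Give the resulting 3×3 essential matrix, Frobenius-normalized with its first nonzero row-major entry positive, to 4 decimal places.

matrix = [0.3748 -0.0965 0.3847; 0.3026 -0.3941 0.1627; 0.0917 0.5405 0.3581]

source (fourbar_fk): coupler pose = R=[0.6097 -0.7926 0.0000; 0.7926 0.6097 0.0000; 0.0000 0.0000 1.0000], t=(0.8958, 0.5666, 0.0000)
after S1 (invert_se3): R=[0.6097 0.7926 0.0000; -0.7926 0.6097 -0.0000; 0.0000 0.0000 1.0000], t=(-0.9953, 0.3645, 0.0000)
after S2 (essential): [0.3748 -0.0965 0.3847; 0.3026 -0.3941 0.1627; 0.0917 0.5405 0.3581]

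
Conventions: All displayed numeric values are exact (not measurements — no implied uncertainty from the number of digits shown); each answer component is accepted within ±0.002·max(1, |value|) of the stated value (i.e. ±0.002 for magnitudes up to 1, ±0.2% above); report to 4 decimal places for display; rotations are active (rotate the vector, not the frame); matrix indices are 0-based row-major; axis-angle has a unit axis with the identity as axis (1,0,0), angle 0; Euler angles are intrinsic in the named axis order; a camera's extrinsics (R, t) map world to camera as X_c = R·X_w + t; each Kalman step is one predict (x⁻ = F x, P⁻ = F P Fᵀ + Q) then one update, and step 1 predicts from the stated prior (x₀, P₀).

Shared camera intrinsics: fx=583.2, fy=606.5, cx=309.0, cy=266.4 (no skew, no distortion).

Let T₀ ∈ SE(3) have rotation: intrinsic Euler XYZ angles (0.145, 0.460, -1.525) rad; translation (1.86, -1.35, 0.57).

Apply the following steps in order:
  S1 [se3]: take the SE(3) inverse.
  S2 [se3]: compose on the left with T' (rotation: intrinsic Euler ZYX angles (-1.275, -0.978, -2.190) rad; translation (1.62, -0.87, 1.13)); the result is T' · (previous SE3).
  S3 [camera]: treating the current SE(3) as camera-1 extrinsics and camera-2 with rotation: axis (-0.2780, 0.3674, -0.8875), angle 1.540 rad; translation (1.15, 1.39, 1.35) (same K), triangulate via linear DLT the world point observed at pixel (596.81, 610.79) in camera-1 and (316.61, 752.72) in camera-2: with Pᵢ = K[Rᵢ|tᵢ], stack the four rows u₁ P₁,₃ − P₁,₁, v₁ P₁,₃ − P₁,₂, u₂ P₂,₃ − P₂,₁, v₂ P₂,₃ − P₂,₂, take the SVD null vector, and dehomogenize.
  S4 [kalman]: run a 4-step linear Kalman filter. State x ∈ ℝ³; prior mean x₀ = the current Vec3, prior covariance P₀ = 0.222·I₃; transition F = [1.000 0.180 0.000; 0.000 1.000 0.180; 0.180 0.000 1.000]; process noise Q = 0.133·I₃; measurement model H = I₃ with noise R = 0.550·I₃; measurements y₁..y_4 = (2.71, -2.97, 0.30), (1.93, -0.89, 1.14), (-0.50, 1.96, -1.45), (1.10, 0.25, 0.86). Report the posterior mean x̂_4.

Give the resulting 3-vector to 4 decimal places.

after S1 (invert_se3): R=[0.0410 -0.9855 -0.1645; 0.8951 0.1094 -0.4322; 0.4439 -0.1295 0.8866], t=(-1.3130, -1.2709, -1.5059)
after S2 (compose_se3): R=[0.0941 -0.3187 0.9432; -0.8507 0.4664 0.2425; -0.5172 -0.8252 -0.2273], t=(0.4771, 1.2037, 1.1075)
after S3 (triangulate): (-1.4363, -1.7437, 0.6874)
after S4 (kf_track): (0.4814, 0.1007, 0.4604)

result = (0.4814, 0.1007, 0.4604)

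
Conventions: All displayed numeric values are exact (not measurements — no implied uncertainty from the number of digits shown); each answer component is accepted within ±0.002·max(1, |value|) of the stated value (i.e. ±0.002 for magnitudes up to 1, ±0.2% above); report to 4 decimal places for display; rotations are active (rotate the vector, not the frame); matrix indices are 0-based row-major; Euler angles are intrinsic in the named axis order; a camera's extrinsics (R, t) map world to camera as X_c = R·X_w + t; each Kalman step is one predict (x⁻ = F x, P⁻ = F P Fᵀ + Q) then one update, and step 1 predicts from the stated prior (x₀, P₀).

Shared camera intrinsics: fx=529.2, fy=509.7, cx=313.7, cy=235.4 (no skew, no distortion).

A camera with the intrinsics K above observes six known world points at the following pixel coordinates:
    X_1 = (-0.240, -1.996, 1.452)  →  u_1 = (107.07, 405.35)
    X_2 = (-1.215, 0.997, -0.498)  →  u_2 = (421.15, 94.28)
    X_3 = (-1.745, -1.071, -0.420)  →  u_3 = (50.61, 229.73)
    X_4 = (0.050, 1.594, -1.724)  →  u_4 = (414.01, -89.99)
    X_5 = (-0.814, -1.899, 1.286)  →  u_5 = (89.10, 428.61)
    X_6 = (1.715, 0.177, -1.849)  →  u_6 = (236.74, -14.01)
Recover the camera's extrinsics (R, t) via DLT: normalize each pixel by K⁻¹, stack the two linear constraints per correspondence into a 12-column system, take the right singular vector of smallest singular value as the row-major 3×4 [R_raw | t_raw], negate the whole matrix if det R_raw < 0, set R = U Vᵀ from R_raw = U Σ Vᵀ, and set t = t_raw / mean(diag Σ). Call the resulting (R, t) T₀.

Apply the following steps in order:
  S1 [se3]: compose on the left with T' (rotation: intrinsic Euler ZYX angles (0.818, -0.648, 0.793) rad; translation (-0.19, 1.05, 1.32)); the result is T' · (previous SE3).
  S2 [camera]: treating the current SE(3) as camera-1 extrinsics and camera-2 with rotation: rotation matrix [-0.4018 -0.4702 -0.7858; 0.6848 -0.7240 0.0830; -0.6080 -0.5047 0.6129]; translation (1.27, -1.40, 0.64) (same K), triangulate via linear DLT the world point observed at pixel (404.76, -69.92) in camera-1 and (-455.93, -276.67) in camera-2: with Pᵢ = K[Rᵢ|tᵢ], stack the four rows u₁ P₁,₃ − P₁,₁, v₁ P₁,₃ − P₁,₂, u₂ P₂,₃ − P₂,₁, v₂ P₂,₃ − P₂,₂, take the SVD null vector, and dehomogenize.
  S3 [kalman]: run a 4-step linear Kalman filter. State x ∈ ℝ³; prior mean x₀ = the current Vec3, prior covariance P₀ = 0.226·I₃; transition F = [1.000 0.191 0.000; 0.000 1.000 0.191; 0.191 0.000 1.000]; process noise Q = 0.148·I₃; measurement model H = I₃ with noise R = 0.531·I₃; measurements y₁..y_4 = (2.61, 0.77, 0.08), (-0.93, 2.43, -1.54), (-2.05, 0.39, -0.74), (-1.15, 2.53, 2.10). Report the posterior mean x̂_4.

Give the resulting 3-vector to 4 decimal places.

result = (-0.4163, 1.5890, 0.7368)

source (pnp_recover): camera pose = R=[-0.0891 0.9568 0.2769; -0.2829 -0.2908 0.9140; 0.9550 0.0031 0.2965], t=(-0.3000, -0.4500, 4.3799)
after S1 (compose_se3): R=[0.3995 0.7567 -0.5176; -0.8591 0.5060 0.0766; 0.3199 0.4140 0.8522], t=(1.0182, -2.6865, 3.3337)
after S2 (triangulate): (1.3340, 0.5742, 1.9537)
after S3 (kf_track): (-0.4163, 1.5890, 0.7368)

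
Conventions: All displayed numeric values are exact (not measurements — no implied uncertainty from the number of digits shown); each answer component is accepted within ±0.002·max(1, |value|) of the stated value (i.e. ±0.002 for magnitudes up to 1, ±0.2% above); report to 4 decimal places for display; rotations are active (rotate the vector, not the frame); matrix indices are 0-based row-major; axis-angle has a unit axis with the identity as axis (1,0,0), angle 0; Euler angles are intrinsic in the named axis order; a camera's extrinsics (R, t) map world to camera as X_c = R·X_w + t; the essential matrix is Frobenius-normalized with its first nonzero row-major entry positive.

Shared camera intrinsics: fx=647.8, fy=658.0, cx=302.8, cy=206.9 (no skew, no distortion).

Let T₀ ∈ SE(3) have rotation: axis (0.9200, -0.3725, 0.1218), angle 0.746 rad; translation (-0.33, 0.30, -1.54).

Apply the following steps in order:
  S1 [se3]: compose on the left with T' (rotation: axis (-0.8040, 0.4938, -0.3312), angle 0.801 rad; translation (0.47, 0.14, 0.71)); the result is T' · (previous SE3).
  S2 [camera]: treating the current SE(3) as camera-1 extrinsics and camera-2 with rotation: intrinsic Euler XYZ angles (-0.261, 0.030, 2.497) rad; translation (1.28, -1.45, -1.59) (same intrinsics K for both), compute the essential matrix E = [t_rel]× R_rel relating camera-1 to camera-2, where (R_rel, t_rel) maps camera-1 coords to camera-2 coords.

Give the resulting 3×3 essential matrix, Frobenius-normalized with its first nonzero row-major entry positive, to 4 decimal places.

after S1 (compose_se3): R=[0.9782 0.2020 0.0479; -0.2012 0.9793 -0.0206; -0.0511 0.0105 0.9986], t=(-0.4601, -0.3231, -0.5110)
after S2 (essential): [0.1846 -0.4531 -0.4267; 0.3553 0.1004 -0.2975; -0.3520 -0.4698 0.0953]

matrix = [0.1846 -0.4531 -0.4267; 0.3553 0.1004 -0.2975; -0.3520 -0.4698 0.0953]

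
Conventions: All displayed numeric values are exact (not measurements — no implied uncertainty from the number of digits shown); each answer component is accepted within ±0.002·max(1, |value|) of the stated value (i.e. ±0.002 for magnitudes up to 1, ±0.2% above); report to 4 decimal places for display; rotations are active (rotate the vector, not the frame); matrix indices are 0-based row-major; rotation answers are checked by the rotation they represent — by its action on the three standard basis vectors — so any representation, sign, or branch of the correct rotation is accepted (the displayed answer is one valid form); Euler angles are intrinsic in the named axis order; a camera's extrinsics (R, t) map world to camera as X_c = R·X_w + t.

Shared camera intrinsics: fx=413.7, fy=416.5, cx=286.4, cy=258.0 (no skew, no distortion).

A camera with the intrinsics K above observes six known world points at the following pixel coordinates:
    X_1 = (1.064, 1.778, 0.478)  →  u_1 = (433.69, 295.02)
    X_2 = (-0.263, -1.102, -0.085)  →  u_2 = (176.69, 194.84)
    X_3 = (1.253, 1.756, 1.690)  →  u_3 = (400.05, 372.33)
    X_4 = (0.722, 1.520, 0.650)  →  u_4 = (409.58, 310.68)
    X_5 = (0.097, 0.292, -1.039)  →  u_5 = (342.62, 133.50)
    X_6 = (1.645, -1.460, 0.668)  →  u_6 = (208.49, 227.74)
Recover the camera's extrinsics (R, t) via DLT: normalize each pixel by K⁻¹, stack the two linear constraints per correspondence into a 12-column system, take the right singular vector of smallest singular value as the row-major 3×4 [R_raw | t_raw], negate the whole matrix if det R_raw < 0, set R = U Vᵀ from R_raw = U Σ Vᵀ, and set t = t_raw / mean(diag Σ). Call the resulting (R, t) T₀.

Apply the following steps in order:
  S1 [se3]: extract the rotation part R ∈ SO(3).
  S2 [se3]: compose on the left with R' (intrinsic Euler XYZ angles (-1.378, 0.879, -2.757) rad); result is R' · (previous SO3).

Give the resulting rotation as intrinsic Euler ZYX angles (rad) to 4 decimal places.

source (pnp_recover): camera pose = R=[0.2326 0.9423 -0.2406; -0.2213 0.2922 0.9304; 0.9471 -0.1631 0.2765], t=(-0.0100, -0.2800, 4.2004)
after S1 (rot_of_se3): [0.2326 0.9423 -0.2406; -0.2213 0.2922 0.9304; 0.9471 -0.1631 0.2765]
after S2 (compose_so3): [0.5389 -0.6129 0.5779; 0.8412 0.3556 -0.4073; 0.0441 0.7056 0.7072]

rotation (euler_zyx) = (1.0011, -0.0442, 0.7843)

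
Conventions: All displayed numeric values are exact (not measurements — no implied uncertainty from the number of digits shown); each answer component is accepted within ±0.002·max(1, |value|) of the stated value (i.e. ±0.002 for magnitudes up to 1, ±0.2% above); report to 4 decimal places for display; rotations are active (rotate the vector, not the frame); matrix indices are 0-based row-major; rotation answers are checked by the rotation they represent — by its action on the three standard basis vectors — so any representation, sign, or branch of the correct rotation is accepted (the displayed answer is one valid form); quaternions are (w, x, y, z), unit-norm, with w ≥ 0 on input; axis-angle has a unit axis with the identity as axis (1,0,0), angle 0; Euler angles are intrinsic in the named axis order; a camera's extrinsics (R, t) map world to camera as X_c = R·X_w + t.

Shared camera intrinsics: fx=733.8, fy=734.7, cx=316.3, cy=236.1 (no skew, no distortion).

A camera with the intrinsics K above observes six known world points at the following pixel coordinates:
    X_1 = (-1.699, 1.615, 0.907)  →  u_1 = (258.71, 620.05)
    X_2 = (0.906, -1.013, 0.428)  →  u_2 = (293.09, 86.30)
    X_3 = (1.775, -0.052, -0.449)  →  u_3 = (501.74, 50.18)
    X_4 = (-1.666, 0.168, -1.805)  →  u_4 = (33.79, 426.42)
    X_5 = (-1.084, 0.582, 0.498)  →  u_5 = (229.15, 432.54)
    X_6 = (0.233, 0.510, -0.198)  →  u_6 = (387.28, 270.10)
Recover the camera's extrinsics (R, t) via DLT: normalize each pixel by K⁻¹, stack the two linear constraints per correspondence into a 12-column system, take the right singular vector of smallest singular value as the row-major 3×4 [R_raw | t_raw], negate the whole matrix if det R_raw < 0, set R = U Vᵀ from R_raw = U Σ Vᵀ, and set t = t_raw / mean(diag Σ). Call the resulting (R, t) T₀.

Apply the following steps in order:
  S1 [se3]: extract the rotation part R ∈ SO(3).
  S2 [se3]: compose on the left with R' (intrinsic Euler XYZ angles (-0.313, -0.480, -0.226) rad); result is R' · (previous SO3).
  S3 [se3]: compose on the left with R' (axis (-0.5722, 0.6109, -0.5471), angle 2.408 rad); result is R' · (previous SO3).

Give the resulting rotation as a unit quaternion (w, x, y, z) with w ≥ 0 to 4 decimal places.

rotation (quat) = (0.2171, -0.9176, 0.1835, -0.2778)

source (pnp_recover): camera pose = R=[0.7301 0.6700 -0.1349; -0.6145 0.7299 0.2994; 0.2990 -0.1357 0.9446], t=(-0.1000, 0.0400, 4.7198)
after S1 (rot_of_se3): [0.7301 0.6700 -0.1349; -0.6145 0.7299 0.2994; 0.2990 -0.1357 0.9446]
after S2 (compose_so3): [0.3709 0.7869 -0.4933; -0.5622 0.6130 0.5551; 0.7392 0.0714 0.6697]
after S3 (compose_so3): [0.7784 -0.2161 0.5894; -0.4573 -0.8384 0.2965; 0.4301 -0.5003 -0.7515]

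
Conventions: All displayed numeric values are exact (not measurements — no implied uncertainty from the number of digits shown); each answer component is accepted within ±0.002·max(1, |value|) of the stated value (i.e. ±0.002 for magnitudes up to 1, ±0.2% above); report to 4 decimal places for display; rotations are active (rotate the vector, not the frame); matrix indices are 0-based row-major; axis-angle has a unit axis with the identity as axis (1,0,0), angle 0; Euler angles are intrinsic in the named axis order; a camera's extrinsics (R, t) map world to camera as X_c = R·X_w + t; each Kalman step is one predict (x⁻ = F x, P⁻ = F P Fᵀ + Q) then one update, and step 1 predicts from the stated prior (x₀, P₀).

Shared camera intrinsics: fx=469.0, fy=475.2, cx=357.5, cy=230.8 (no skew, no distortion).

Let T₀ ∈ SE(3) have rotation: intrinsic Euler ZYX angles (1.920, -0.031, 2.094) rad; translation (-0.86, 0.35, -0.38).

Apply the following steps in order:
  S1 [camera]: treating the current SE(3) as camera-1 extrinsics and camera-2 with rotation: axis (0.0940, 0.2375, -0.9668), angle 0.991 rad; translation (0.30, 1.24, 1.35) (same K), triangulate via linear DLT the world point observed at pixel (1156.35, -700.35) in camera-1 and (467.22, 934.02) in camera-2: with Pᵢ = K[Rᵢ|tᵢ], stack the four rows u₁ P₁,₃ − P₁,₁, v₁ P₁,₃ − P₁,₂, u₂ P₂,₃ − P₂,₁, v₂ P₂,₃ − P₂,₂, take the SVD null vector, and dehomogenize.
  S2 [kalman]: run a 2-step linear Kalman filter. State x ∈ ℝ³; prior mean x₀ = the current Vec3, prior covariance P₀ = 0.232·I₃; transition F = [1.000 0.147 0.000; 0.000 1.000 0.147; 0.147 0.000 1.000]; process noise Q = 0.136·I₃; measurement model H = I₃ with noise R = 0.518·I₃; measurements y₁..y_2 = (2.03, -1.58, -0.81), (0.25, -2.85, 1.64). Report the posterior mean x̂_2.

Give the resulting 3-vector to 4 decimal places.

result = (-0.0014, -0.9744, 0.4766)

after S1 (triangulate): (-1.7556, 1.3575, 0.5254)
after S2 (kf_track): (-0.0014, -0.9744, 0.4766)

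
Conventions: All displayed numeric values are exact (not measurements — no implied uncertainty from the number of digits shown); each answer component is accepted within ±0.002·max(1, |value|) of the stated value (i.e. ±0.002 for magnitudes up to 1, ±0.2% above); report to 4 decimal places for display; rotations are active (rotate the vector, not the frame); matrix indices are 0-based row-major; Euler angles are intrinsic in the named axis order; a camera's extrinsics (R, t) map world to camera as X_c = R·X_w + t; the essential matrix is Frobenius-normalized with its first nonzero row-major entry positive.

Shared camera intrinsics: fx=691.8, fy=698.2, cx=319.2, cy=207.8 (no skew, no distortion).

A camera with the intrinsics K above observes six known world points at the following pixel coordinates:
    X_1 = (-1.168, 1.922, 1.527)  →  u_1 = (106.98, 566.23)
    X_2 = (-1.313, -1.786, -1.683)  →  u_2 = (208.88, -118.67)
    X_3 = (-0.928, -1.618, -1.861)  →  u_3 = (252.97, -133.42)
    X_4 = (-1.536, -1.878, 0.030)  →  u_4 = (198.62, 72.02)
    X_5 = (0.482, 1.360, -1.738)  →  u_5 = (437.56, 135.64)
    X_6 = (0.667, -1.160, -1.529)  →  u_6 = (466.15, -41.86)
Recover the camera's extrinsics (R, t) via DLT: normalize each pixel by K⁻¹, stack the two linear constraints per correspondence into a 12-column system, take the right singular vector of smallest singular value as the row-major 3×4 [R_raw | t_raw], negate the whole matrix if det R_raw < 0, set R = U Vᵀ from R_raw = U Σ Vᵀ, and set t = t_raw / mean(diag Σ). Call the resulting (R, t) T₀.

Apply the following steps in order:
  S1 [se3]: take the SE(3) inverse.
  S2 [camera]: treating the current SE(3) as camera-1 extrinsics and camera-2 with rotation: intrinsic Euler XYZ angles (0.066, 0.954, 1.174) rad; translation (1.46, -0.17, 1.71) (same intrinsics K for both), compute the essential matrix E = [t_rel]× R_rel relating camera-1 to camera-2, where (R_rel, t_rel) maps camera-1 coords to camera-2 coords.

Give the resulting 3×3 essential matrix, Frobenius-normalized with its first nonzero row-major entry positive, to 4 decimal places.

matrix = [0.4420 0.0495 0.1062; -0.1442 0.5031 0.4751; -0.5287 -0.0348 -0.1030]

source (pnp_recover): camera pose = R=[0.9880 -0.1474 -0.0470; 0.1311 0.6363 0.7602; -0.0821 -0.7572 0.6479], t=(0.1100, 0.1101, 4.9296)
after S1 (invert_se3): R=[0.9880 0.1311 -0.0821; -0.1474 0.6363 -0.7572; -0.0470 0.7602 0.6479], t=(0.2818, 3.6791, -3.2726)
after S2 (essential): [0.4420 0.0495 0.1062; -0.1442 0.5031 0.4751; -0.5287 -0.0348 -0.1030]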